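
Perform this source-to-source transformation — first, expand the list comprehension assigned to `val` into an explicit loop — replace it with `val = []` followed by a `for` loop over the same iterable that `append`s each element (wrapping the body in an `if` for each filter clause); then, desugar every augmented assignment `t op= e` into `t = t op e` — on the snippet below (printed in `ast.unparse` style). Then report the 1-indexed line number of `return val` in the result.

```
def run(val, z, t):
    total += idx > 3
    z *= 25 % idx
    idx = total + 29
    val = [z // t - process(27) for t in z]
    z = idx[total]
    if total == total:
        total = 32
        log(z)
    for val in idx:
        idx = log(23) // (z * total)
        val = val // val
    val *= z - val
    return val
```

16

Transformed code:
def run(val, z, t):
    total = total + (idx > 3)
    z = z * (25 % idx)
    idx = total + 29
    val = []
    for t in z:
        val.append(z // t - process(27))
    z = idx[total]
    if total == total:
        total = 32
        log(z)
    for val in idx:
        idx = log(23) // (z * total)
        val = val // val
    val = val * (z - val)
    return val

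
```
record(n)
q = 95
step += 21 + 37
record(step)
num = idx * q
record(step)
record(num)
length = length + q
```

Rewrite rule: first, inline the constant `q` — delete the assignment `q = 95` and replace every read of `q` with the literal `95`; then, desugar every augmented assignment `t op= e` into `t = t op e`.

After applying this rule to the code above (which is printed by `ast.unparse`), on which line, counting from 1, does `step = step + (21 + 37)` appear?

2

Transformed code:
record(n)
step = step + (21 + 37)
record(step)
num = idx * 95
record(step)
record(num)
length = length + 95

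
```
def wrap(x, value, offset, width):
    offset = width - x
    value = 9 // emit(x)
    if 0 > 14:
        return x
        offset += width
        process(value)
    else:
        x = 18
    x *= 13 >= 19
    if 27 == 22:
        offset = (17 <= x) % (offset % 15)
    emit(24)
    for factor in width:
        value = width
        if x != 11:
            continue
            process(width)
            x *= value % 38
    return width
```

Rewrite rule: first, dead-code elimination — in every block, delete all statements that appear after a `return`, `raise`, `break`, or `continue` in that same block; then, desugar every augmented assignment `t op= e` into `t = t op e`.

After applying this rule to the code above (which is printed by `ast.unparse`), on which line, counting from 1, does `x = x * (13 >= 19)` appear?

Transformed code:
def wrap(x, value, offset, width):
    offset = width - x
    value = 9 // emit(x)
    if 0 > 14:
        return x
    else:
        x = 18
    x = x * (13 >= 19)
    if 27 == 22:
        offset = (17 <= x) % (offset % 15)
    emit(24)
    for factor in width:
        value = width
        if x != 11:
            continue
    return width

8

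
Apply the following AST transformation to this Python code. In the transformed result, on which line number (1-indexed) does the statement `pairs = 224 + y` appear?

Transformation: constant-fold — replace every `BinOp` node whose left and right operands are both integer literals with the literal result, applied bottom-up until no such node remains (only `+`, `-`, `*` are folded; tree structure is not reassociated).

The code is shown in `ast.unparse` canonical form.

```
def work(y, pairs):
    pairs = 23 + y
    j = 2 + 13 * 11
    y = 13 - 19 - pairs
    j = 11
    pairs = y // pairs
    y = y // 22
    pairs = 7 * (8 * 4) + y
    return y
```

8

Transformed code:
def work(y, pairs):
    pairs = 23 + y
    j = 145
    y = -6 - pairs
    j = 11
    pairs = y // pairs
    y = y // 22
    pairs = 224 + y
    return y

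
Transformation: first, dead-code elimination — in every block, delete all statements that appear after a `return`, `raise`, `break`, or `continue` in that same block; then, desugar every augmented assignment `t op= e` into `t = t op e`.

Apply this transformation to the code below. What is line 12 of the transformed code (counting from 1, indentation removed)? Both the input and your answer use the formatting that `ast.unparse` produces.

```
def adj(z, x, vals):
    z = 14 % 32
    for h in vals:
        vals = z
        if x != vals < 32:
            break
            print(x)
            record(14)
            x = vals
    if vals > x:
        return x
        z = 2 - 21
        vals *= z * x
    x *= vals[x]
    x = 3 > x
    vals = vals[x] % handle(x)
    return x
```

return x

Transformed code:
def adj(z, x, vals):
    z = 14 % 32
    for h in vals:
        vals = z
        if x != vals < 32:
            break
    if vals > x:
        return x
    x = x * vals[x]
    x = 3 > x
    vals = vals[x] % handle(x)
    return x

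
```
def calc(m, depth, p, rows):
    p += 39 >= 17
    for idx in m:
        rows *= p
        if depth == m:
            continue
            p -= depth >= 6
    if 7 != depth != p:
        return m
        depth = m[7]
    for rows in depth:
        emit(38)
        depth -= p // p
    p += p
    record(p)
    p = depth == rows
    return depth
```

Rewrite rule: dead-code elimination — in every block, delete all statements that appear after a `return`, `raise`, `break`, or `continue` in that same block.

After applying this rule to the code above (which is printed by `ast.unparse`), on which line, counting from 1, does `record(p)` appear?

Transformed code:
def calc(m, depth, p, rows):
    p += 39 >= 17
    for idx in m:
        rows *= p
        if depth == m:
            continue
    if 7 != depth != p:
        return m
    for rows in depth:
        emit(38)
        depth -= p // p
    p += p
    record(p)
    p = depth == rows
    return depth

13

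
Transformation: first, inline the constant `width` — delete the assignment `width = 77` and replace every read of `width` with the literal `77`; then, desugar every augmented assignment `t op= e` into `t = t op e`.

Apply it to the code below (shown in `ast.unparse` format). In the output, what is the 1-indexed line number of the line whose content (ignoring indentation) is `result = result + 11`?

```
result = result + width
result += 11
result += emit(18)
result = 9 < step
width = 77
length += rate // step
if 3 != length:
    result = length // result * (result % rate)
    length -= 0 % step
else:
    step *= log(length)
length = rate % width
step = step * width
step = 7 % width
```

2

Transformed code:
result = result + 77
result = result + 11
result = result + emit(18)
result = 9 < step
length = length + rate // step
if 3 != length:
    result = length // result * (result % rate)
    length = length - 0 % step
else:
    step = step * log(length)
length = rate % 77
step = step * 77
step = 7 % 77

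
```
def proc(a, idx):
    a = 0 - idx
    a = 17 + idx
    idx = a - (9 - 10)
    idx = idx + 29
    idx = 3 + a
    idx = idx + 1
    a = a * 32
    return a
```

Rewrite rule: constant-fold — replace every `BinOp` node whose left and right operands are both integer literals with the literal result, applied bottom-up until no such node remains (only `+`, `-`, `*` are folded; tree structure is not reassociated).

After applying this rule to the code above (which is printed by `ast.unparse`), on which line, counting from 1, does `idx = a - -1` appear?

4

Transformed code:
def proc(a, idx):
    a = 0 - idx
    a = 17 + idx
    idx = a - -1
    idx = idx + 29
    idx = 3 + a
    idx = idx + 1
    a = a * 32
    return a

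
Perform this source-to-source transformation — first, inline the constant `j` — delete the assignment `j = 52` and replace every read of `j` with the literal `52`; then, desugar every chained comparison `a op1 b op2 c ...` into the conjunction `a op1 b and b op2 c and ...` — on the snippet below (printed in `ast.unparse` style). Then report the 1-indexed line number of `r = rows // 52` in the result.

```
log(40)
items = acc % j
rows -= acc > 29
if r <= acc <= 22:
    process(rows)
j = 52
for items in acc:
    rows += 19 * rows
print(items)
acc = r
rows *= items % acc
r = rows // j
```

11

Transformed code:
log(40)
items = acc % 52
rows -= acc > 29
if r <= acc and acc <= 22:
    process(rows)
for items in acc:
    rows += 19 * rows
print(items)
acc = r
rows *= items % acc
r = rows // 52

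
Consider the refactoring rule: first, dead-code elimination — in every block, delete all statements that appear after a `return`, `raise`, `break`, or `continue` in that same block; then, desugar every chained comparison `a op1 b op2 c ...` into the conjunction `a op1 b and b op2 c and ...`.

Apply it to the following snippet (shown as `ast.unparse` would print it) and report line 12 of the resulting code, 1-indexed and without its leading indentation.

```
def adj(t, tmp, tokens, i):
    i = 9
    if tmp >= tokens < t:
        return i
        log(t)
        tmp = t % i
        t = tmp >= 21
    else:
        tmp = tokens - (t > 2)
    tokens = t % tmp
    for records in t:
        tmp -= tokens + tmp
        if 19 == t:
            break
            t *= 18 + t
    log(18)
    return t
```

Transformed code:
def adj(t, tmp, tokens, i):
    i = 9
    if tmp >= tokens and tokens < t:
        return i
    else:
        tmp = tokens - (t > 2)
    tokens = t % tmp
    for records in t:
        tmp -= tokens + tmp
        if 19 == t:
            break
    log(18)
    return t

log(18)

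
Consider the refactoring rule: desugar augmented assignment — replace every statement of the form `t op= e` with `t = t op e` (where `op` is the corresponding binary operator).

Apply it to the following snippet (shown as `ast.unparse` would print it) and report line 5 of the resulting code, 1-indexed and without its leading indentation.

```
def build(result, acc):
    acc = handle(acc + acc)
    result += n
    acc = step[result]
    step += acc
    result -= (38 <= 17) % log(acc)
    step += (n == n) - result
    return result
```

step = step + acc

Transformed code:
def build(result, acc):
    acc = handle(acc + acc)
    result = result + n
    acc = step[result]
    step = step + acc
    result = result - (38 <= 17) % log(acc)
    step = step + ((n == n) - result)
    return result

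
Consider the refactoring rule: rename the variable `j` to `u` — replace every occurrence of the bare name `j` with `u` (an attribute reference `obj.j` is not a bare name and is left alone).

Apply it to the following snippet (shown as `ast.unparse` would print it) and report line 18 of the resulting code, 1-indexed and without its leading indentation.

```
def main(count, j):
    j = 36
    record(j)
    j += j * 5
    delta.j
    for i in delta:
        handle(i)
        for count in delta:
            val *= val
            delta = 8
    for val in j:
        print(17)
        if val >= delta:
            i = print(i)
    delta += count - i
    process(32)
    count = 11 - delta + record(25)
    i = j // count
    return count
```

Transformed code:
def main(count, u):
    u = 36
    record(u)
    u += u * 5
    delta.j
    for i in delta:
        handle(i)
        for count in delta:
            val *= val
            delta = 8
    for val in u:
        print(17)
        if val >= delta:
            i = print(i)
    delta += count - i
    process(32)
    count = 11 - delta + record(25)
    i = u // count
    return count

i = u // count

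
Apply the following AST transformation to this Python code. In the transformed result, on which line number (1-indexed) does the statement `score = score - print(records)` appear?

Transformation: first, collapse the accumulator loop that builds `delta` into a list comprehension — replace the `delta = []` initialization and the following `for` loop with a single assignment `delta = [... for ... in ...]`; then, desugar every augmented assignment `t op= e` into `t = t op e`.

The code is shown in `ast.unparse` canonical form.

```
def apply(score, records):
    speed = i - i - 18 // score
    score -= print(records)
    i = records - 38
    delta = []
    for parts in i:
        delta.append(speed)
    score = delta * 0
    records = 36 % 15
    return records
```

3

Transformed code:
def apply(score, records):
    speed = i - i - 18 // score
    score = score - print(records)
    i = records - 38
    delta = [speed for parts in i]
    score = delta * 0
    records = 36 % 15
    return records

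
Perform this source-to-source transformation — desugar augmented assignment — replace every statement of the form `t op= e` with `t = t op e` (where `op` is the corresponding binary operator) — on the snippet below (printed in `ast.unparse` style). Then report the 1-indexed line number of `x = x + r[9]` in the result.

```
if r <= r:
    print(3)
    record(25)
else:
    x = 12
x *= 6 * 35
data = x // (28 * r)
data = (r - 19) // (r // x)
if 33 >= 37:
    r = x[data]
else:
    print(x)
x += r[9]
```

13

Transformed code:
if r <= r:
    print(3)
    record(25)
else:
    x = 12
x = x * (6 * 35)
data = x // (28 * r)
data = (r - 19) // (r // x)
if 33 >= 37:
    r = x[data]
else:
    print(x)
x = x + r[9]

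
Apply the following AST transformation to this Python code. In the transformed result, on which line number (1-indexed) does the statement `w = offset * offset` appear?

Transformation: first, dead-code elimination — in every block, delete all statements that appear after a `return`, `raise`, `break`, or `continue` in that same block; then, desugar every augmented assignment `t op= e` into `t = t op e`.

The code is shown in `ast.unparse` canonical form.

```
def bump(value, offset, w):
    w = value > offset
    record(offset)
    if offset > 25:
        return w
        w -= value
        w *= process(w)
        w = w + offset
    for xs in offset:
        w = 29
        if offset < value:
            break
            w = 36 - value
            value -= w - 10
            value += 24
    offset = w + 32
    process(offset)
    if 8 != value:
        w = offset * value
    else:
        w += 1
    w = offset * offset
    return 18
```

16

Transformed code:
def bump(value, offset, w):
    w = value > offset
    record(offset)
    if offset > 25:
        return w
    for xs in offset:
        w = 29
        if offset < value:
            break
    offset = w + 32
    process(offset)
    if 8 != value:
        w = offset * value
    else:
        w = w + 1
    w = offset * offset
    return 18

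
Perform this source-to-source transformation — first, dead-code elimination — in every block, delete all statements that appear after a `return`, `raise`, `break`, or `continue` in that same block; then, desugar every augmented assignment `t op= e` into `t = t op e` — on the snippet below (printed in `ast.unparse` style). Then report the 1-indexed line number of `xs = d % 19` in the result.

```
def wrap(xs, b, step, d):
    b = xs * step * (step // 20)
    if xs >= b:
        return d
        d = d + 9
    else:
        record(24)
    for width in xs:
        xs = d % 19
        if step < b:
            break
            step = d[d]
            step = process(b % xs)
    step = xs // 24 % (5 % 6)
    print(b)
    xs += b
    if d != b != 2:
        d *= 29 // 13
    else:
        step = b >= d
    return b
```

8

Transformed code:
def wrap(xs, b, step, d):
    b = xs * step * (step // 20)
    if xs >= b:
        return d
    else:
        record(24)
    for width in xs:
        xs = d % 19
        if step < b:
            break
    step = xs // 24 % (5 % 6)
    print(b)
    xs = xs + b
    if d != b != 2:
        d = d * (29 // 13)
    else:
        step = b >= d
    return b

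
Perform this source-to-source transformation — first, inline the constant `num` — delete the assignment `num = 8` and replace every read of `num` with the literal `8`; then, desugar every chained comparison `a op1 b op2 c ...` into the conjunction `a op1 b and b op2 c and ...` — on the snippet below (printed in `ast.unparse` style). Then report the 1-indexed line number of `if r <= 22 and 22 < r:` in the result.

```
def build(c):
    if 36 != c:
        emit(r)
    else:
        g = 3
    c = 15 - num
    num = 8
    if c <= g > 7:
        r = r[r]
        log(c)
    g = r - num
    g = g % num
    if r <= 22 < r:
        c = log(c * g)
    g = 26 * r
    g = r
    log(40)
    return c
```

Transformed code:
def build(c):
    if 36 != c:
        emit(r)
    else:
        g = 3
    c = 15 - 8
    if c <= g and g > 7:
        r = r[r]
        log(c)
    g = r - 8
    g = g % 8
    if r <= 22 and 22 < r:
        c = log(c * g)
    g = 26 * r
    g = r
    log(40)
    return c

12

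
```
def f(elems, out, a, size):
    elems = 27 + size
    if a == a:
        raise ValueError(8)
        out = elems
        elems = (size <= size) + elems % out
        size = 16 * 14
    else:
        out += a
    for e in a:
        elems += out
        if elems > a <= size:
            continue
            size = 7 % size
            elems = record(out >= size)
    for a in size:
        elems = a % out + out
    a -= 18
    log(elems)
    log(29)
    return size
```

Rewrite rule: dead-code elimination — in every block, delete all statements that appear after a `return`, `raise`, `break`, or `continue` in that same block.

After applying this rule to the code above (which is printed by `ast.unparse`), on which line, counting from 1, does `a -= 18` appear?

13

Transformed code:
def f(elems, out, a, size):
    elems = 27 + size
    if a == a:
        raise ValueError(8)
    else:
        out += a
    for e in a:
        elems += out
        if elems > a <= size:
            continue
    for a in size:
        elems = a % out + out
    a -= 18
    log(elems)
    log(29)
    return size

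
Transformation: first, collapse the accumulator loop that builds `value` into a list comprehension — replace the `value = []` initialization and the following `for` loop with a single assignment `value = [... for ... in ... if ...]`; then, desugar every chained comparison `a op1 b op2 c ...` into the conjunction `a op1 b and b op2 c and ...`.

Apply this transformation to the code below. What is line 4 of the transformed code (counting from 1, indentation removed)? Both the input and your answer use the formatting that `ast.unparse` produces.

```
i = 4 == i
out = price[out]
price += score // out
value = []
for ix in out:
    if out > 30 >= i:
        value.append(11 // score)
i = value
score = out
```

value = [11 // score for ix in out if out > 30 and 30 >= i]

Transformed code:
i = 4 == i
out = price[out]
price += score // out
value = [11 // score for ix in out if out > 30 and 30 >= i]
i = value
score = out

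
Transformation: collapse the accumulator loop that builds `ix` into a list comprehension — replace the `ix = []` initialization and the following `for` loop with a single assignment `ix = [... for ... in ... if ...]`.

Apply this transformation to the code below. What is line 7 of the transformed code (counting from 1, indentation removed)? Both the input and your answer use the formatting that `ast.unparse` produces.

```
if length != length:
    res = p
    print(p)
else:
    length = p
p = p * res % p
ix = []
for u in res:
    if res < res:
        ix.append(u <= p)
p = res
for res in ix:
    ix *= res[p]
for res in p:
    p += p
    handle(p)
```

ix = [u <= p for u in res if res < res]

Transformed code:
if length != length:
    res = p
    print(p)
else:
    length = p
p = p * res % p
ix = [u <= p for u in res if res < res]
p = res
for res in ix:
    ix *= res[p]
for res in p:
    p += p
    handle(p)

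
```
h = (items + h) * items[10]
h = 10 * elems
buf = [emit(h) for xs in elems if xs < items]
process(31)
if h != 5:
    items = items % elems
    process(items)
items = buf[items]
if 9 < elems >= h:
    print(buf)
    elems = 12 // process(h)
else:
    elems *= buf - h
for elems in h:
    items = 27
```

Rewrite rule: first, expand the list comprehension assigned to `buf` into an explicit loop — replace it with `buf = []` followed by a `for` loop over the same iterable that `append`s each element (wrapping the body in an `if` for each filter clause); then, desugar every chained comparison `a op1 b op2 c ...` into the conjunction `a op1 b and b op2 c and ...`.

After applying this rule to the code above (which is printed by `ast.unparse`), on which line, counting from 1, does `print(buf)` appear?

Transformed code:
h = (items + h) * items[10]
h = 10 * elems
buf = []
for xs in elems:
    if xs < items:
        buf.append(emit(h))
process(31)
if h != 5:
    items = items % elems
    process(items)
items = buf[items]
if 9 < elems and elems >= h:
    print(buf)
    elems = 12 // process(h)
else:
    elems *= buf - h
for elems in h:
    items = 27

13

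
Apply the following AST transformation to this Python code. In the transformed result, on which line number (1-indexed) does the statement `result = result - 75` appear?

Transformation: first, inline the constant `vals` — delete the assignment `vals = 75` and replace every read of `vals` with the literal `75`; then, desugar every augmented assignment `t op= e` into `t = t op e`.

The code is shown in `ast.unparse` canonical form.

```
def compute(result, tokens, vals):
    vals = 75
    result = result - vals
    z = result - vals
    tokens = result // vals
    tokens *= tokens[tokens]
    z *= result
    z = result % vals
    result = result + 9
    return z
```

2

Transformed code:
def compute(result, tokens, vals):
    result = result - 75
    z = result - 75
    tokens = result // 75
    tokens = tokens * tokens[tokens]
    z = z * result
    z = result % 75
    result = result + 9
    return z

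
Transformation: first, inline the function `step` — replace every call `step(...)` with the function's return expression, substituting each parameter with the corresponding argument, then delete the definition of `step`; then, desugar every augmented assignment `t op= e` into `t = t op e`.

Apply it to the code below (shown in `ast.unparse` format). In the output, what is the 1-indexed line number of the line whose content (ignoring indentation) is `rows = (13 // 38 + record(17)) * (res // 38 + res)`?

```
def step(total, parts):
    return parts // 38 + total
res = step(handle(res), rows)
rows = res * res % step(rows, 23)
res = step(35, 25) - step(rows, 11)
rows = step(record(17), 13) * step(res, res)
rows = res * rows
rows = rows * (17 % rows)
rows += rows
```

4

Transformed code:
res = rows // 38 + handle(res)
rows = res * res % (23 // 38 + rows)
res = 25 // 38 + 35 - (11 // 38 + rows)
rows = (13 // 38 + record(17)) * (res // 38 + res)
rows = res * rows
rows = rows * (17 % rows)
rows = rows + rows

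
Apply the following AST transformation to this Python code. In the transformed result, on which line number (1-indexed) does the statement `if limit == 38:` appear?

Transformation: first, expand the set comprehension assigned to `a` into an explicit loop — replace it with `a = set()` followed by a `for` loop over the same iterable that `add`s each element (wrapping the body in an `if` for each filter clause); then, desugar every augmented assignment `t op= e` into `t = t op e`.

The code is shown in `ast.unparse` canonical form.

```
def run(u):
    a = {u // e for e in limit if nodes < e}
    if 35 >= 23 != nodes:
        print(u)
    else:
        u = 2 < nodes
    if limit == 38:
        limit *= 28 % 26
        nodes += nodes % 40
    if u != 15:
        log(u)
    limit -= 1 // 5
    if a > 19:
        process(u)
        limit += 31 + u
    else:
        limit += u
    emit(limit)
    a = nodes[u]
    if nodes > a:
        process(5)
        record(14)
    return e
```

Transformed code:
def run(u):
    a = set()
    for e in limit:
        if nodes < e:
            a.add(u // e)
    if 35 >= 23 != nodes:
        print(u)
    else:
        u = 2 < nodes
    if limit == 38:
        limit = limit * (28 % 26)
        nodes = nodes + nodes % 40
    if u != 15:
        log(u)
    limit = limit - 1 // 5
    if a > 19:
        process(u)
        limit = limit + (31 + u)
    else:
        limit = limit + u
    emit(limit)
    a = nodes[u]
    if nodes > a:
        process(5)
        record(14)
    return e

10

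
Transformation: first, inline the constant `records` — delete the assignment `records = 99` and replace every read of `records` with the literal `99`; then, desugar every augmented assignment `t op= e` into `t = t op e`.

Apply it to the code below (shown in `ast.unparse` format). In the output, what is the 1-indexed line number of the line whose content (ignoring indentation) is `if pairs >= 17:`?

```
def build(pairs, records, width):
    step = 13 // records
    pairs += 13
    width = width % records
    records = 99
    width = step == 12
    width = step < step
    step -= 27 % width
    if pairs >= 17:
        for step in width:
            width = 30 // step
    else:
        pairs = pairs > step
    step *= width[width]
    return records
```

8

Transformed code:
def build(pairs, records, width):
    step = 13 // 99
    pairs = pairs + 13
    width = width % 99
    width = step == 12
    width = step < step
    step = step - 27 % width
    if pairs >= 17:
        for step in width:
            width = 30 // step
    else:
        pairs = pairs > step
    step = step * width[width]
    return 99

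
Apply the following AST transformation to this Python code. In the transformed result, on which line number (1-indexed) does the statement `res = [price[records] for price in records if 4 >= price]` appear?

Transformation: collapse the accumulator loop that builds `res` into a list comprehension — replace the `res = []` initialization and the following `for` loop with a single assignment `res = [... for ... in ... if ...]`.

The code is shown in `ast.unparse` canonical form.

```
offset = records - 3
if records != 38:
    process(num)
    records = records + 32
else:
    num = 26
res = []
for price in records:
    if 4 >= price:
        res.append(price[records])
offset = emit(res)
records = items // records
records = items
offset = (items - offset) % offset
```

7

Transformed code:
offset = records - 3
if records != 38:
    process(num)
    records = records + 32
else:
    num = 26
res = [price[records] for price in records if 4 >= price]
offset = emit(res)
records = items // records
records = items
offset = (items - offset) % offset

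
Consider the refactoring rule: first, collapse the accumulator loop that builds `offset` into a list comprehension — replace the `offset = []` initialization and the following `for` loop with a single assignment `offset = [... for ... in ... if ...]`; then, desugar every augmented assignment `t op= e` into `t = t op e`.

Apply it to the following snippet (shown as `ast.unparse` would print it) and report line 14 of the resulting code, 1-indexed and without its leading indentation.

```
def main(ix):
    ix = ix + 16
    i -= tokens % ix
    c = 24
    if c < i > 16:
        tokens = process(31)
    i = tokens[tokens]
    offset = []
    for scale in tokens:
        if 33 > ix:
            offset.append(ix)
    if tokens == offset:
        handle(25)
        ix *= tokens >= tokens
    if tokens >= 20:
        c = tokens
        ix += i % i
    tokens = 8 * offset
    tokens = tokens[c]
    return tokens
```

Transformed code:
def main(ix):
    ix = ix + 16
    i = i - tokens % ix
    c = 24
    if c < i > 16:
        tokens = process(31)
    i = tokens[tokens]
    offset = [ix for scale in tokens if 33 > ix]
    if tokens == offset:
        handle(25)
        ix = ix * (tokens >= tokens)
    if tokens >= 20:
        c = tokens
        ix = ix + i % i
    tokens = 8 * offset
    tokens = tokens[c]
    return tokens

ix = ix + i % i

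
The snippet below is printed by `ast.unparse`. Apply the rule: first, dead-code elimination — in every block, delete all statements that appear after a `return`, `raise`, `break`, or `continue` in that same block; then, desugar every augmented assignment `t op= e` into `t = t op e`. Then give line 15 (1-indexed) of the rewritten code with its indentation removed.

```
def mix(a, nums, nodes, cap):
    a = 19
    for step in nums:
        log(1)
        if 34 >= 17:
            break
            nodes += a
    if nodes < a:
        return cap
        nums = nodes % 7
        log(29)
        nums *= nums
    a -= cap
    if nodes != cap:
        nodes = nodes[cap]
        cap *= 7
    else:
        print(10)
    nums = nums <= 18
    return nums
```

Transformed code:
def mix(a, nums, nodes, cap):
    a = 19
    for step in nums:
        log(1)
        if 34 >= 17:
            break
    if nodes < a:
        return cap
    a = a - cap
    if nodes != cap:
        nodes = nodes[cap]
        cap = cap * 7
    else:
        print(10)
    nums = nums <= 18
    return nums

nums = nums <= 18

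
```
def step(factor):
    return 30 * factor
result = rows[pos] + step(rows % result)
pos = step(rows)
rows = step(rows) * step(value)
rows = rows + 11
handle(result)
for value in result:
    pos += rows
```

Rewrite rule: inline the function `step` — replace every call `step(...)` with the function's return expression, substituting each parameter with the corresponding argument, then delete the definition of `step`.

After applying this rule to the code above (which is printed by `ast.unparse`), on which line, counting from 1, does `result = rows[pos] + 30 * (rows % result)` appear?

Transformed code:
result = rows[pos] + 30 * (rows % result)
pos = 30 * rows
rows = 30 * rows * (30 * value)
rows = rows + 11
handle(result)
for value in result:
    pos += rows

1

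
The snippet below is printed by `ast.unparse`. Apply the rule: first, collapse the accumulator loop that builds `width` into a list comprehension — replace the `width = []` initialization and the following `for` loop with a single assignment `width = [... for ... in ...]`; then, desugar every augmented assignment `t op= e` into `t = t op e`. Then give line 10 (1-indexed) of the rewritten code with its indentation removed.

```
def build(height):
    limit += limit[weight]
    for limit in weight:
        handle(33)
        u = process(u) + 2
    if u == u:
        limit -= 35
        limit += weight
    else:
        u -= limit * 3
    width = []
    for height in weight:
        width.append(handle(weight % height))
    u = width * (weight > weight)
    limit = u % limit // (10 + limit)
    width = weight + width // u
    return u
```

u = u - limit * 3

Transformed code:
def build(height):
    limit = limit + limit[weight]
    for limit in weight:
        handle(33)
        u = process(u) + 2
    if u == u:
        limit = limit - 35
        limit = limit + weight
    else:
        u = u - limit * 3
    width = [handle(weight % height) for height in weight]
    u = width * (weight > weight)
    limit = u % limit // (10 + limit)
    width = weight + width // u
    return u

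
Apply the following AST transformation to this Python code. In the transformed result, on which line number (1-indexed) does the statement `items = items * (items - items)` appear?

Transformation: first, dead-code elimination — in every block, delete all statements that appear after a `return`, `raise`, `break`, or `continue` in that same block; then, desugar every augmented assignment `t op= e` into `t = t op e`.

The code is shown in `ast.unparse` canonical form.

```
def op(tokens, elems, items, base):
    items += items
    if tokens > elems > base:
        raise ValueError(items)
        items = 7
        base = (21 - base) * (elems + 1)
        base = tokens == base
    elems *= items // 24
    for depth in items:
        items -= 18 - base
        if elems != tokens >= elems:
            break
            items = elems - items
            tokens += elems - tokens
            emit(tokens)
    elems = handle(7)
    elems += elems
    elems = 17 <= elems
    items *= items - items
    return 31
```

Transformed code:
def op(tokens, elems, items, base):
    items = items + items
    if tokens > elems > base:
        raise ValueError(items)
    elems = elems * (items // 24)
    for depth in items:
        items = items - (18 - base)
        if elems != tokens >= elems:
            break
    elems = handle(7)
    elems = elems + elems
    elems = 17 <= elems
    items = items * (items - items)
    return 31

13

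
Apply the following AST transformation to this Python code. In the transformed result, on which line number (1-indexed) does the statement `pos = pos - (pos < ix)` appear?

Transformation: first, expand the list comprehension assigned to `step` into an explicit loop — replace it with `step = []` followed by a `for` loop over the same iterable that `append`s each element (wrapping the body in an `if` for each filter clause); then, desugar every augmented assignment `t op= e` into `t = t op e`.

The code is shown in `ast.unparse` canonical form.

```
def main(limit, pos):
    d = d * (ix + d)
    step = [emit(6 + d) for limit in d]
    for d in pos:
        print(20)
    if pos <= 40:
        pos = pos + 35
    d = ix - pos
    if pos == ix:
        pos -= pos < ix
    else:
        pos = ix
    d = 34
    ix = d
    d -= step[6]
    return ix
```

12

Transformed code:
def main(limit, pos):
    d = d * (ix + d)
    step = []
    for limit in d:
        step.append(emit(6 + d))
    for d in pos:
        print(20)
    if pos <= 40:
        pos = pos + 35
    d = ix - pos
    if pos == ix:
        pos = pos - (pos < ix)
    else:
        pos = ix
    d = 34
    ix = d
    d = d - step[6]
    return ix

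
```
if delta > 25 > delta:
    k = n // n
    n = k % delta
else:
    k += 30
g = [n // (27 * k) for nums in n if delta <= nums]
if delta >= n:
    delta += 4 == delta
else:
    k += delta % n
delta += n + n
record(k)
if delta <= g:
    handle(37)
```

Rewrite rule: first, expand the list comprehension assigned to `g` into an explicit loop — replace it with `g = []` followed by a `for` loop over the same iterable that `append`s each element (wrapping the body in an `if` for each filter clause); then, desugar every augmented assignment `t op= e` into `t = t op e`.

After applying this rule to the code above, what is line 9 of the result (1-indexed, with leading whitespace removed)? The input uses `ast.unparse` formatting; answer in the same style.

g.append(n // (27 * k))

Transformed code:
if delta > 25 > delta:
    k = n // n
    n = k % delta
else:
    k = k + 30
g = []
for nums in n:
    if delta <= nums:
        g.append(n // (27 * k))
if delta >= n:
    delta = delta + (4 == delta)
else:
    k = k + delta % n
delta = delta + (n + n)
record(k)
if delta <= g:
    handle(37)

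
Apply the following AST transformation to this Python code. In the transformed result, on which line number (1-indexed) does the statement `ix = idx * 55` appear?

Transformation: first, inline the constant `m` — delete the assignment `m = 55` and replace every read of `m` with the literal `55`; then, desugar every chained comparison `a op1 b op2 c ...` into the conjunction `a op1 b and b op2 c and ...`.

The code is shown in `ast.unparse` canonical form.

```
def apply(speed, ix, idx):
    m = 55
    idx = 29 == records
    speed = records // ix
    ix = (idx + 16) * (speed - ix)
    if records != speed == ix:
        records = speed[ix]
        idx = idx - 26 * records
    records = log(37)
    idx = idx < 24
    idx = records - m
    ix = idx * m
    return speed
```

11

Transformed code:
def apply(speed, ix, idx):
    idx = 29 == records
    speed = records // ix
    ix = (idx + 16) * (speed - ix)
    if records != speed and speed == ix:
        records = speed[ix]
        idx = idx - 26 * records
    records = log(37)
    idx = idx < 24
    idx = records - 55
    ix = idx * 55
    return speed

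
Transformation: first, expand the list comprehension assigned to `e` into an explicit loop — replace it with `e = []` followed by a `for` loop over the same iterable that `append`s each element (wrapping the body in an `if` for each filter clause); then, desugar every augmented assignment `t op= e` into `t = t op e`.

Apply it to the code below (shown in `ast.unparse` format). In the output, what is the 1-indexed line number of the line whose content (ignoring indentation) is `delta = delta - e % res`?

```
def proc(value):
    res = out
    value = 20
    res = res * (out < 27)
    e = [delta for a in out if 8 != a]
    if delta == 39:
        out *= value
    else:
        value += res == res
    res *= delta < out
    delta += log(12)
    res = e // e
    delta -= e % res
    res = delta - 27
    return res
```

16

Transformed code:
def proc(value):
    res = out
    value = 20
    res = res * (out < 27)
    e = []
    for a in out:
        if 8 != a:
            e.append(delta)
    if delta == 39:
        out = out * value
    else:
        value = value + (res == res)
    res = res * (delta < out)
    delta = delta + log(12)
    res = e // e
    delta = delta - e % res
    res = delta - 27
    return res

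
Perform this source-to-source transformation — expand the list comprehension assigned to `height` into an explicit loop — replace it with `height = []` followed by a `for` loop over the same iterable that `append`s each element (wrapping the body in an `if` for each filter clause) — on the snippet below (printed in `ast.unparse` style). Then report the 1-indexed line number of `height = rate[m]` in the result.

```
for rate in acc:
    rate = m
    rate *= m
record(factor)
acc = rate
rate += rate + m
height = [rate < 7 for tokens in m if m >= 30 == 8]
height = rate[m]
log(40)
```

11

Transformed code:
for rate in acc:
    rate = m
    rate *= m
record(factor)
acc = rate
rate += rate + m
height = []
for tokens in m:
    if m >= 30 == 8:
        height.append(rate < 7)
height = rate[m]
log(40)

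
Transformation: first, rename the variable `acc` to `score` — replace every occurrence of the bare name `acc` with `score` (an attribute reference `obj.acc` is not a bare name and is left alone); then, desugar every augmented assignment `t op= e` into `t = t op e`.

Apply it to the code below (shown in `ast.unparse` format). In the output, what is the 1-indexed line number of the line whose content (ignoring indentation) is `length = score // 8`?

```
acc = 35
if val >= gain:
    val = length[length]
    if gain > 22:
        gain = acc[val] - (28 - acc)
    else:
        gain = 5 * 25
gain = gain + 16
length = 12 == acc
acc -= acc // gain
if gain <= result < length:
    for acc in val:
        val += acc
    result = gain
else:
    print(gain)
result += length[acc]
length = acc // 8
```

18

Transformed code:
score = 35
if val >= gain:
    val = length[length]
    if gain > 22:
        gain = score[val] - (28 - score)
    else:
        gain = 5 * 25
gain = gain + 16
length = 12 == score
score = score - score // gain
if gain <= result < length:
    for score in val:
        val = val + score
    result = gain
else:
    print(gain)
result = result + length[score]
length = score // 8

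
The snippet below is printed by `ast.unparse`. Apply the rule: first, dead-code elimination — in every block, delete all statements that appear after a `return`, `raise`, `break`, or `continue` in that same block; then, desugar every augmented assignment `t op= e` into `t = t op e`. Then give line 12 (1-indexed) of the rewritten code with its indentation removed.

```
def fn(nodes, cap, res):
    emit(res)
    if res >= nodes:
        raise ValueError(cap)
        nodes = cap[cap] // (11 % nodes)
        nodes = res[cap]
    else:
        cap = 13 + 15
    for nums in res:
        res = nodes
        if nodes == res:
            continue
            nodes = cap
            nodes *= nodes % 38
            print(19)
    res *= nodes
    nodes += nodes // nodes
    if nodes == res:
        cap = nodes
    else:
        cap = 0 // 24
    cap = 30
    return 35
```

nodes = nodes + nodes // nodes

Transformed code:
def fn(nodes, cap, res):
    emit(res)
    if res >= nodes:
        raise ValueError(cap)
    else:
        cap = 13 + 15
    for nums in res:
        res = nodes
        if nodes == res:
            continue
    res = res * nodes
    nodes = nodes + nodes // nodes
    if nodes == res:
        cap = nodes
    else:
        cap = 0 // 24
    cap = 30
    return 35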